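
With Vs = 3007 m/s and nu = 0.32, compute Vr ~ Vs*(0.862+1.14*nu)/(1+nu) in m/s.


Numerator factor = 0.862 + 1.14*0.32 = 1.2268
Denominator = 1 + 0.32 = 1.32
Vr = 3007 * 1.2268 / 1.32 = 2794.69 m/s

2794.69


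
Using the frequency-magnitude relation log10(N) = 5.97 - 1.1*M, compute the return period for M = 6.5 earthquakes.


log10(N) = 5.97 - 1.1*6.5 = -1.18
N = 10^-1.18 = 0.066069
T = 1/N = 1/0.066069 = 15.1356 years

15.1356


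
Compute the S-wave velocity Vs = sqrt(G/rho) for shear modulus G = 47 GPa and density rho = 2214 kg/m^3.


Convert G to Pa: G = 47e9 Pa
Compute G/rho = 47e9 / 2214 = 21228545.6188
Vs = sqrt(21228545.6188) = 4607.44 m/s

4607.44


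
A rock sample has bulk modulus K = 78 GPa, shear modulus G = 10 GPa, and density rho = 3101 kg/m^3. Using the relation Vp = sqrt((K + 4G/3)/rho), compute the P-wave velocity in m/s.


First compute the effective modulus:
K + 4G/3 = 78e9 + 4*10e9/3 = 91333333333.33 Pa
Then divide by density:
91333333333.33 / 3101 = 29452864.6673 Pa/(kg/m^3)
Take the square root:
Vp = sqrt(29452864.6673) = 5427.05 m/s

5427.05


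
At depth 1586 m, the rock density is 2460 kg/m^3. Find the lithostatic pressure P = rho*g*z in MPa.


P = rho * g * z / 1e6
= 2460 * 9.81 * 1586 / 1e6
= 38274303.6 / 1e6
= 38.2743 MPa

38.2743


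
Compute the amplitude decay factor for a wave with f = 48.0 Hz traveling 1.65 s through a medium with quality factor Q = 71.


pi*f*t/Q = pi*48.0*1.65/71 = 3.504424
A/A0 = exp(-3.504424) = 0.030064

0.030064


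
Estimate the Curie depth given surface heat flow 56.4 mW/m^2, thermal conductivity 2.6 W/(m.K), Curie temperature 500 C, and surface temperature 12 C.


T_Curie - T_surf = 500 - 12 = 488 C
Convert q to W/m^2: 56.4 mW/m^2 = 0.0564 W/m^2
d = 488 * 2.6 / 0.0564 = 22496.45 m

22496.45


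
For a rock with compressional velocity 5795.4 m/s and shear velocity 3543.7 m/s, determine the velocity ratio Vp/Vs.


Vp/Vs = 5795.4 / 3543.7
= 1.6354

1.6354


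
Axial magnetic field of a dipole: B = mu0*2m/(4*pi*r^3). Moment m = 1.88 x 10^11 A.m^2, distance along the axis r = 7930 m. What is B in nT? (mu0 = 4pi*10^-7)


m = 1.88 x 10^11 = 188000000000 A.m^2
2m = 376000000000 A.m^2
r^3 = 7930^3 = 498677257000
B = (4pi*10^-7) * 376000000000 / (4*pi * 498677257000) * 1e9
= 472495.5351 / 6266563228414.04 * 1e9
= 75.3995 nT

75.3995


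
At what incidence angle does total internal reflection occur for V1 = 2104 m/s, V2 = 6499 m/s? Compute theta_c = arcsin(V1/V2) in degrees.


V1/V2 = 2104/6499 = 0.323742
theta_c = arcsin(0.323742) = 18.8894 degrees

18.8894


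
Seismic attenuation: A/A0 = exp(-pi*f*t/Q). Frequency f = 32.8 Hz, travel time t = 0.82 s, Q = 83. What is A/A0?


pi*f*t/Q = pi*32.8*0.82/83 = 1.018027
A/A0 = exp(-1.018027) = 0.361307

0.361307


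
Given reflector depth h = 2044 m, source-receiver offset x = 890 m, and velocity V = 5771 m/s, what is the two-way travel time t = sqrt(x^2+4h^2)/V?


x^2 + 4h^2 = 890^2 + 4*2044^2 = 792100 + 16711744 = 17503844
sqrt(17503844) = 4183.7596
t = 4183.7596 / 5771 = 0.725 s

0.725


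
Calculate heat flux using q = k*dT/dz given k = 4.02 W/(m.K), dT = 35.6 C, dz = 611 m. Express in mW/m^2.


q = k * dT / dz * 1000
= 4.02 * 35.6 / 611 * 1000
= 0.234226 * 1000
= 234.2259 mW/m^2

234.2259


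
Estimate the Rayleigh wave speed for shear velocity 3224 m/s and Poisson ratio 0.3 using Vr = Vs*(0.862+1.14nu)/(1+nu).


Numerator factor = 0.862 + 1.14*0.3 = 1.204
Denominator = 1 + 0.3 = 1.3
Vr = 3224 * 1.204 / 1.3 = 2985.92 m/s

2985.92


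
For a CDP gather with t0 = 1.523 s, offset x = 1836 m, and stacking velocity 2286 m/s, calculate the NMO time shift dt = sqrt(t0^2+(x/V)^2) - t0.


x/Vnmo = 1836/2286 = 0.80315
(x/Vnmo)^2 = 0.645049
t0^2 = 2.319529
sqrt(2.319529 + 0.645049) = 1.721795
dt = 1.721795 - 1.523 = 0.198795

0.198795


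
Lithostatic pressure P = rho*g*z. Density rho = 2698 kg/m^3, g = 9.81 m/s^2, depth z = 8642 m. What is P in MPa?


P = rho * g * z / 1e6
= 2698 * 9.81 * 8642 / 1e6
= 228731097.96 / 1e6
= 228.7311 MPa

228.7311


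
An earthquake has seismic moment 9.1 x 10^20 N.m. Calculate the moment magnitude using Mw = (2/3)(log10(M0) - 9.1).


log10(M0) = log10(9.1 x 10^20) = 20.959
Mw = 2/3 * (20.959 - 9.1)
= 2/3 * 11.859
= 7.91

7.91


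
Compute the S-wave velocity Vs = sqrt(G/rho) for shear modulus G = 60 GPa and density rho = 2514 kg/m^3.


Convert G to Pa: G = 60e9 Pa
Compute G/rho = 60e9 / 2514 = 23866348.4487
Vs = sqrt(23866348.4487) = 4885.32 m/s

4885.32


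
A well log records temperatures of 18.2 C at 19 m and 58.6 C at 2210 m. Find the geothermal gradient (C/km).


dT = 58.6 - 18.2 = 40.4 C
dz = 2210 - 19 = 2191 m
gradient = dT/dz * 1000 = 40.4/2191 * 1000 = 18.4391 C/km

18.4391


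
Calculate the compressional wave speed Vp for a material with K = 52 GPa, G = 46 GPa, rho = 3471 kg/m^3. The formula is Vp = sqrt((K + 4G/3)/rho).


First compute the effective modulus:
K + 4G/3 = 52e9 + 4*46e9/3 = 113333333333.33 Pa
Then divide by density:
113333333333.33 / 3471 = 32651493.3257 Pa/(kg/m^3)
Take the square root:
Vp = sqrt(32651493.3257) = 5714.15 m/s

5714.15


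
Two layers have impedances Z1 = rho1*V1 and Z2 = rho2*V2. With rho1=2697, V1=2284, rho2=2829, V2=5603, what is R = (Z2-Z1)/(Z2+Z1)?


Z1 = 2697 * 2284 = 6159948
Z2 = 2829 * 5603 = 15850887
R = (15850887 - 6159948) / (15850887 + 6159948) = 9690939 / 22010835 = 0.4403

0.4403


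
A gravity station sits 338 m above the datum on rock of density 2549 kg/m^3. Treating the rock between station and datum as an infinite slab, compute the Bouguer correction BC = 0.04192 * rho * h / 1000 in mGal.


BC = 0.04192 * rho * h / 1000
= 0.04192 * 2549 * 338 / 1000
= 36.1167 mGal

36.1167


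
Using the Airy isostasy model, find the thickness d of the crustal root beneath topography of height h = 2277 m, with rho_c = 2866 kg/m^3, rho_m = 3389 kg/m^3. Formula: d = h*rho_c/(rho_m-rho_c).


rho_m - rho_c = 3389 - 2866 = 523
d = 2277 * 2866 / 523
= 6525882 / 523
= 12477.79 m

12477.79


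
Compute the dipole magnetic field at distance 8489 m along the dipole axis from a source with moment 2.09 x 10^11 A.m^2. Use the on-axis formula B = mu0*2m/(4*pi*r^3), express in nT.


m = 2.09 x 10^11 = 209000000000 A.m^2
2m = 418000000000 A.m^2
r^3 = 8489^3 = 611743834169
B = (4pi*10^-7) * 418000000000 / (4*pi * 611743834169) * 1e9
= 525274.29168 / 7687399741216.73 * 1e9
= 68.3293 nT

68.3293


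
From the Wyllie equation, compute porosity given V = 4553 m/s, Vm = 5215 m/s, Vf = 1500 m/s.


1/V - 1/Vm = 1/4553 - 1/5215 = 2.788e-05
1/Vf - 1/Vm = 1/1500 - 1/5215 = 0.00047491
phi = 2.788e-05 / 0.00047491 = 0.0587

0.0587


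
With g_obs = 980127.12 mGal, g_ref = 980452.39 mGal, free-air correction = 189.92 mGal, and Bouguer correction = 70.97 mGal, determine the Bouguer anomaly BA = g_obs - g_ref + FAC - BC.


BA = g_obs - g_ref + FAC - BC
= 980127.12 - 980452.39 + 189.92 - 70.97
= -206.32 mGal

-206.32


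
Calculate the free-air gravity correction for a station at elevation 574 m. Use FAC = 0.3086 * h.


FAC = 0.3086 * h
= 0.3086 * 574
= 177.1364 mGal

177.1364


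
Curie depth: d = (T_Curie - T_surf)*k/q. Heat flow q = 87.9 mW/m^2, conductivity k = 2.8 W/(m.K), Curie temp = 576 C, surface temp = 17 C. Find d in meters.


T_Curie - T_surf = 576 - 17 = 559 C
Convert q to W/m^2: 87.9 mW/m^2 = 0.0879 W/m^2
d = 559 * 2.8 / 0.0879 = 17806.6 m

17806.6


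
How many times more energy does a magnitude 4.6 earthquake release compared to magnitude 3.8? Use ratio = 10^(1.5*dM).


M2 - M1 = 4.6 - 3.8 = 0.8
1.5 * 0.8 = 1.2
ratio = 10^1.2 = 15.85

15.85


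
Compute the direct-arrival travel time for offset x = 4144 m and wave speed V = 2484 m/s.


t = x / V
= 4144 / 2484
= 1.6683 s

1.6683


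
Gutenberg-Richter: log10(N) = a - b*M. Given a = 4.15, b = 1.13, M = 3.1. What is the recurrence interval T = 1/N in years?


log10(N) = 4.15 - 1.13*3.1 = 0.647
N = 10^0.647 = 4.436086
T = 1/N = 1/4.436086 = 0.2254 years

0.2254


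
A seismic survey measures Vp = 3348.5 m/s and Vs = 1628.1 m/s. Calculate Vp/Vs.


Vp/Vs = 3348.5 / 1628.1
= 2.0567

2.0567


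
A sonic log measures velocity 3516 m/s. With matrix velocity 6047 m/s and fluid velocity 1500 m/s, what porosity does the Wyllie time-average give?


1/V - 1/Vm = 1/3516 - 1/6047 = 0.00011904
1/Vf - 1/Vm = 1/1500 - 1/6047 = 0.0005013
phi = 0.00011904 / 0.0005013 = 0.2375

0.2375


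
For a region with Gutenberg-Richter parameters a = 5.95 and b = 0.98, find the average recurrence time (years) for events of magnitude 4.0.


log10(N) = 5.95 - 0.98*4.0 = 2.03
N = 10^2.03 = 107.151931
T = 1/N = 1/107.151931 = 0.0093 years

0.0093


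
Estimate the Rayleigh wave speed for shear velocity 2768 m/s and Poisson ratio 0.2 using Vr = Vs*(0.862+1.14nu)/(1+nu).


Numerator factor = 0.862 + 1.14*0.2 = 1.09
Denominator = 1 + 0.2 = 1.2
Vr = 2768 * 1.09 / 1.2 = 2514.27 m/s

2514.27


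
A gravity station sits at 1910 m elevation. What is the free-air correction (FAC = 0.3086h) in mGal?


FAC = 0.3086 * h
= 0.3086 * 1910
= 589.426 mGal

589.426


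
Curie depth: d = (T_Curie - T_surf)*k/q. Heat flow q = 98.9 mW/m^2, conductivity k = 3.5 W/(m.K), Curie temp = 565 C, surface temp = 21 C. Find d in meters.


T_Curie - T_surf = 565 - 21 = 544 C
Convert q to W/m^2: 98.9 mW/m^2 = 0.0989 W/m^2
d = 544 * 3.5 / 0.0989 = 19251.77 m

19251.77


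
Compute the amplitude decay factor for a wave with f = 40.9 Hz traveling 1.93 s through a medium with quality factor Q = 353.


pi*f*t/Q = pi*40.9*1.93/353 = 0.702515
A/A0 = exp(-0.702515) = 0.495338

0.495338


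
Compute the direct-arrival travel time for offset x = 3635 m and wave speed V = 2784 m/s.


t = x / V
= 3635 / 2784
= 1.3057 s

1.3057


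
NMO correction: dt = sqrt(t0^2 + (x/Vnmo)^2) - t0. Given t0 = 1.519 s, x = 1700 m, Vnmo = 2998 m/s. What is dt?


x/Vnmo = 1700/2998 = 0.567045
(x/Vnmo)^2 = 0.32154
t0^2 = 2.307361
sqrt(2.307361 + 0.32154) = 1.621389
dt = 1.621389 - 1.519 = 0.102389

0.102389


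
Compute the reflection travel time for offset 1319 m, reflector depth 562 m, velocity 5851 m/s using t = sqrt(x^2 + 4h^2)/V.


x^2 + 4h^2 = 1319^2 + 4*562^2 = 1739761 + 1263376 = 3003137
sqrt(3003137) = 1732.9561
t = 1732.9561 / 5851 = 0.2962 s

0.2962


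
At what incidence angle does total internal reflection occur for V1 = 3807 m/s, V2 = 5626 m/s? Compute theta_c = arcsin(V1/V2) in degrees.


V1/V2 = 3807/5626 = 0.67668
theta_c = arcsin(0.67668) = 42.5847 degrees

42.5847


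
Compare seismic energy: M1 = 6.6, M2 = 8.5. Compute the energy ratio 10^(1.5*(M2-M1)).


M2 - M1 = 8.5 - 6.6 = 1.9
1.5 * 1.9 = 2.85
ratio = 10^2.85 = 707.95

707.95


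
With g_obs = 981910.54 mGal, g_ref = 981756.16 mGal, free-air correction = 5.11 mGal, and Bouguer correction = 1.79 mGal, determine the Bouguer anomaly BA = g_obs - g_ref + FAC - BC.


BA = g_obs - g_ref + FAC - BC
= 981910.54 - 981756.16 + 5.11 - 1.79
= 157.7 mGal

157.7


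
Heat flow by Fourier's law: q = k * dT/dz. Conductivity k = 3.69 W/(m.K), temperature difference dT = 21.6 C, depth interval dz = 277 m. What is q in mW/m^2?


q = k * dT / dz * 1000
= 3.69 * 21.6 / 277 * 1000
= 0.28774 * 1000
= 287.7401 mW/m^2

287.7401


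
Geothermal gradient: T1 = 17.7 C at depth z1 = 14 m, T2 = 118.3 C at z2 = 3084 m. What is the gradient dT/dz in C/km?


dT = 118.3 - 17.7 = 100.6 C
dz = 3084 - 14 = 3070 m
gradient = dT/dz * 1000 = 100.6/3070 * 1000 = 32.7687 C/km

32.7687


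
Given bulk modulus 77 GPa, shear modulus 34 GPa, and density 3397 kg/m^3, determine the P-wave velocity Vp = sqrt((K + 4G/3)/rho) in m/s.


First compute the effective modulus:
K + 4G/3 = 77e9 + 4*34e9/3 = 122333333333.33 Pa
Then divide by density:
122333333333.33 / 3397 = 36012167.5989 Pa/(kg/m^3)
Take the square root:
Vp = sqrt(36012167.5989) = 6001.01 m/s

6001.01


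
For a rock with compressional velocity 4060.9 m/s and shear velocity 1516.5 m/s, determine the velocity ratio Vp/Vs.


Vp/Vs = 4060.9 / 1516.5
= 2.6778

2.6778


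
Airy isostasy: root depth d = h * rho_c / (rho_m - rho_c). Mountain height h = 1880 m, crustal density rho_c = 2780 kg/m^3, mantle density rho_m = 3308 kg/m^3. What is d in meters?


rho_m - rho_c = 3308 - 2780 = 528
d = 1880 * 2780 / 528
= 5226400 / 528
= 9898.48 m

9898.48


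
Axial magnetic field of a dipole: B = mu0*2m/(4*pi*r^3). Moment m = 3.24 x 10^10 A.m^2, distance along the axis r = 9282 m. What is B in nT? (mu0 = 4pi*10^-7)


m = 3.24 x 10^10 = 32400000000 A.m^2
2m = 64800000000 A.m^2
r^3 = 9282^3 = 799695573768
B = (4pi*10^-7) * 64800000000 / (4*pi * 799695573768) * 1e9
= 81430.081581 / 10049270958631.29 * 1e9
= 8.1031 nT

8.1031


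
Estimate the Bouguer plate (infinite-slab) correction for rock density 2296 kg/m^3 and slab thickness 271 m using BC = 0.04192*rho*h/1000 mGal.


BC = 0.04192 * rho * h / 1000
= 0.04192 * 2296 * 271 / 1000
= 26.0833 mGal

26.0833


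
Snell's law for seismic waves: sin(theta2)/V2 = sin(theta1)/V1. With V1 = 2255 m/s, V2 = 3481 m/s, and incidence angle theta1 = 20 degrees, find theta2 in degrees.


sin(theta1) = sin(20 deg) = 0.34202
sin(theta2) = V2/V1 * sin(theta1) = 3481/2255 * 0.34202 = 0.52797
theta2 = arcsin(0.52797) = 31.8684 degrees

31.8684


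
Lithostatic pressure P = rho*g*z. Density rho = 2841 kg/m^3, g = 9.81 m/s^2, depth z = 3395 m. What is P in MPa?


P = rho * g * z / 1e6
= 2841 * 9.81 * 3395 / 1e6
= 94619362.95 / 1e6
= 94.6194 MPa

94.6194


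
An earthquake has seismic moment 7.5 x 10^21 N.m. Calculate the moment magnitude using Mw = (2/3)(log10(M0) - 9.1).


log10(M0) = log10(7.5 x 10^21) = 21.8751
Mw = 2/3 * (21.8751 - 9.1)
= 2/3 * 12.7751
= 8.52

8.52


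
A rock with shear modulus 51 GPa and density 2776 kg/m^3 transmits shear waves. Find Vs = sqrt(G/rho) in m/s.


Convert G to Pa: G = 51e9 Pa
Compute G/rho = 51e9 / 2776 = 18371757.9251
Vs = sqrt(18371757.9251) = 4286.23 m/s

4286.23


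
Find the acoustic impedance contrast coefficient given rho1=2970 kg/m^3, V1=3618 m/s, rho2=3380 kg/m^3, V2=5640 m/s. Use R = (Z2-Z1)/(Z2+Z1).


Z1 = 2970 * 3618 = 10745460
Z2 = 3380 * 5640 = 19063200
R = (19063200 - 10745460) / (19063200 + 10745460) = 8317740 / 29808660 = 0.279

0.279


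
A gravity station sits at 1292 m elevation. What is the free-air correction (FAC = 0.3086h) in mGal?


FAC = 0.3086 * h
= 0.3086 * 1292
= 398.7112 mGal

398.7112


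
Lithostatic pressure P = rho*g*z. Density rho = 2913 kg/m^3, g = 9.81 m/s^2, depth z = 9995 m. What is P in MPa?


P = rho * g * z / 1e6
= 2913 * 9.81 * 9995 / 1e6
= 285622417.35 / 1e6
= 285.6224 MPa

285.6224


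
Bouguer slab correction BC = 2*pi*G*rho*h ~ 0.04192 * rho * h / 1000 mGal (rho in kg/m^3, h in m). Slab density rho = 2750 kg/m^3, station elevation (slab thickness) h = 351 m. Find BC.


BC = 0.04192 * rho * h / 1000
= 0.04192 * 2750 * 351 / 1000
= 40.4633 mGal

40.4633


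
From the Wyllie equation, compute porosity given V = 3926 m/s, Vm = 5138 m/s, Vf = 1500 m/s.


1/V - 1/Vm = 1/3926 - 1/5138 = 6.008e-05
1/Vf - 1/Vm = 1/1500 - 1/5138 = 0.00047204
phi = 6.008e-05 / 0.00047204 = 0.1273

0.1273


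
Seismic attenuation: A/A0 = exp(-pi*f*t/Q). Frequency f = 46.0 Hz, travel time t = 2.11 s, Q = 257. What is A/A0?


pi*f*t/Q = pi*46.0*2.11/257 = 1.186471
A/A0 = exp(-1.186471) = 0.305297

0.305297


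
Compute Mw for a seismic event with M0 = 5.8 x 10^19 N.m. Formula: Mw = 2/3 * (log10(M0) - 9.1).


log10(M0) = log10(5.8 x 10^19) = 19.7634
Mw = 2/3 * (19.7634 - 9.1)
= 2/3 * 10.6634
= 7.11

7.11


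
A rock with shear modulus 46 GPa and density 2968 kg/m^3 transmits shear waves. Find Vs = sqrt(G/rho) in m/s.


Convert G to Pa: G = 46e9 Pa
Compute G/rho = 46e9 / 2968 = 15498652.2911
Vs = sqrt(15498652.2911) = 3936.83 m/s

3936.83


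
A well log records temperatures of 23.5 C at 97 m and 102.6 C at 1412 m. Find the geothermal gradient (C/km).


dT = 102.6 - 23.5 = 79.1 C
dz = 1412 - 97 = 1315 m
gradient = dT/dz * 1000 = 79.1/1315 * 1000 = 60.1521 C/km

60.1521


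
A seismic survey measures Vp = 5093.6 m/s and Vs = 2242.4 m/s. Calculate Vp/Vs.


Vp/Vs = 5093.6 / 2242.4
= 2.2715

2.2715


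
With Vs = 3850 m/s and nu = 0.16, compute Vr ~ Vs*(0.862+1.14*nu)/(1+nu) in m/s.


Numerator factor = 0.862 + 1.14*0.16 = 1.0444
Denominator = 1 + 0.16 = 1.16
Vr = 3850 * 1.0444 / 1.16 = 3466.33 m/s

3466.33


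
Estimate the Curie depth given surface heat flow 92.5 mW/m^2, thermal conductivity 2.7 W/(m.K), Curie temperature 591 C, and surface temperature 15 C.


T_Curie - T_surf = 591 - 15 = 576 C
Convert q to W/m^2: 92.5 mW/m^2 = 0.0925 W/m^2
d = 576 * 2.7 / 0.0925 = 16812.97 m

16812.97


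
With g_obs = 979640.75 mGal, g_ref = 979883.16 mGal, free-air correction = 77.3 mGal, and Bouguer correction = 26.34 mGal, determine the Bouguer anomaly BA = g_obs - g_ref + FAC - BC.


BA = g_obs - g_ref + FAC - BC
= 979640.75 - 979883.16 + 77.3 - 26.34
= -191.45 mGal

-191.45


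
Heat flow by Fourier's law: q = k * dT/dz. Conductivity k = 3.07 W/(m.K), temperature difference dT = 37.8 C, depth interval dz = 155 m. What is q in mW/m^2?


q = k * dT / dz * 1000
= 3.07 * 37.8 / 155 * 1000
= 0.748684 * 1000
= 748.6839 mW/m^2

748.6839


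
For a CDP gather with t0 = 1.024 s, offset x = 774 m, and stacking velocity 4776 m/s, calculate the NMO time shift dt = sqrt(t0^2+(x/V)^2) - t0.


x/Vnmo = 774/4776 = 0.16206
(x/Vnmo)^2 = 0.026264
t0^2 = 1.048576
sqrt(1.048576 + 0.026264) = 1.036745
dt = 1.036745 - 1.024 = 0.012745

0.012745


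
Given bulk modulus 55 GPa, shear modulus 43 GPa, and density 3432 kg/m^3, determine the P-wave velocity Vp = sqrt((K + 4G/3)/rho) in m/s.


First compute the effective modulus:
K + 4G/3 = 55e9 + 4*43e9/3 = 112333333333.33 Pa
Then divide by density:
112333333333.33 / 3432 = 32731157.7312 Pa/(kg/m^3)
Take the square root:
Vp = sqrt(32731157.7312) = 5721.12 m/s

5721.12


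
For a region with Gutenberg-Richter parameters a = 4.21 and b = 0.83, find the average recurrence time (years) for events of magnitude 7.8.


log10(N) = 4.21 - 0.83*7.8 = -2.264
N = 10^-2.264 = 0.005445
T = 1/N = 1/0.005445 = 183.6538 years

183.6538


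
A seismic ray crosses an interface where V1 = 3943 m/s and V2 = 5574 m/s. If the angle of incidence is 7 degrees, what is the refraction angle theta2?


sin(theta1) = sin(7 deg) = 0.121869
sin(theta2) = V2/V1 * sin(theta1) = 5574/3943 * 0.121869 = 0.17228
theta2 = arcsin(0.17228) = 9.9204 degrees

9.9204


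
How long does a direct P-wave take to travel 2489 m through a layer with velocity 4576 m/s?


t = x / V
= 2489 / 4576
= 0.5439 s

0.5439


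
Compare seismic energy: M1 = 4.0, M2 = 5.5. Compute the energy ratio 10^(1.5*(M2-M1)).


M2 - M1 = 5.5 - 4.0 = 1.5
1.5 * 1.5 = 2.25
ratio = 10^2.25 = 177.83

177.83


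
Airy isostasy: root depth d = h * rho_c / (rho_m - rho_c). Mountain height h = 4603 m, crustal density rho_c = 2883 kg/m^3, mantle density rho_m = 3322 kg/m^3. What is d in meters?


rho_m - rho_c = 3322 - 2883 = 439
d = 4603 * 2883 / 439
= 13270449 / 439
= 30228.81 m

30228.81


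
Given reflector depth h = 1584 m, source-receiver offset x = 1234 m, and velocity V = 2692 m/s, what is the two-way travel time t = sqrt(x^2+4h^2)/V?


x^2 + 4h^2 = 1234^2 + 4*1584^2 = 1522756 + 10036224 = 11558980
sqrt(11558980) = 3399.85
t = 3399.85 / 2692 = 1.2629 s

1.2629


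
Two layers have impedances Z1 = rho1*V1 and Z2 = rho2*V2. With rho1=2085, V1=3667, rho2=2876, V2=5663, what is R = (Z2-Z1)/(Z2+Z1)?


Z1 = 2085 * 3667 = 7645695
Z2 = 2876 * 5663 = 16286788
R = (16286788 - 7645695) / (16286788 + 7645695) = 8641093 / 23932483 = 0.3611

0.3611


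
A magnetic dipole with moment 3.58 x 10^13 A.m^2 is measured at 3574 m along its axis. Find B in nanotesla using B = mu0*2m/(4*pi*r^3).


m = 3.58 x 10^13 = 35800000000000 A.m^2
2m = 71600000000000 A.m^2
r^3 = 3574^3 = 45652403224
B = (4pi*10^-7) * 71600000000000 / (4*pi * 45652403224) * 1e9
= 89975213.598812 / 573685018348.95 * 1e9
= 156837.3074 nT

156837.3074


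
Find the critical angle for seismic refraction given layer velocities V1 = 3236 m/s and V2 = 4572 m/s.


V1/V2 = 3236/4572 = 0.707787
theta_c = arcsin(0.707787) = 45.0551 degrees

45.0551


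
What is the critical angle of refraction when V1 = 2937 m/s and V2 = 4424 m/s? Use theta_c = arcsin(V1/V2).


V1/V2 = 2937/4424 = 0.663879
theta_c = arcsin(0.663879) = 41.5964 degrees

41.5964


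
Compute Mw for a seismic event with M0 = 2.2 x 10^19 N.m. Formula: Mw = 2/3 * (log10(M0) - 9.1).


log10(M0) = log10(2.2 x 10^19) = 19.3424
Mw = 2/3 * (19.3424 - 9.1)
= 2/3 * 10.2424
= 6.83

6.83


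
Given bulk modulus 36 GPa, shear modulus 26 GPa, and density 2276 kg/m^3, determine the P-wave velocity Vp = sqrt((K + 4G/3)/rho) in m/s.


First compute the effective modulus:
K + 4G/3 = 36e9 + 4*26e9/3 = 70666666666.67 Pa
Then divide by density:
70666666666.67 / 2276 = 31048623.3158 Pa/(kg/m^3)
Take the square root:
Vp = sqrt(31048623.3158) = 5572.13 m/s

5572.13


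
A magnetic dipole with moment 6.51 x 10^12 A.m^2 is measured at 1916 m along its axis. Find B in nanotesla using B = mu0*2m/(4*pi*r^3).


m = 6.51 x 10^12 = 6510000000000 A.m^2
2m = 13020000000000 A.m^2
r^3 = 1916^3 = 7033743296
B = (4pi*10^-7) * 13020000000000 / (4*pi * 7033743296) * 1e9
= 16361414.539896 / 88388625063.8 * 1e9
= 185107.6938 nT

185107.6938


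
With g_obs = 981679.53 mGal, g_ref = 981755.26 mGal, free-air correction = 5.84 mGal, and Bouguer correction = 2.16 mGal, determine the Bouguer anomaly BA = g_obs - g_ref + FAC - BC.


BA = g_obs - g_ref + FAC - BC
= 981679.53 - 981755.26 + 5.84 - 2.16
= -72.05 mGal

-72.05


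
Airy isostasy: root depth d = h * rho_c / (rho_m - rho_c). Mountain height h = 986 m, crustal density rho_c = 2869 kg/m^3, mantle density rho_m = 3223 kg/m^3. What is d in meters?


rho_m - rho_c = 3223 - 2869 = 354
d = 986 * 2869 / 354
= 2828834 / 354
= 7991.06 m

7991.06


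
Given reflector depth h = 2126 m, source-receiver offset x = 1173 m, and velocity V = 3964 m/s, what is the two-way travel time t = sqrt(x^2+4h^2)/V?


x^2 + 4h^2 = 1173^2 + 4*2126^2 = 1375929 + 18079504 = 19455433
sqrt(19455433) = 4410.8313
t = 4410.8313 / 3964 = 1.1127 s

1.1127


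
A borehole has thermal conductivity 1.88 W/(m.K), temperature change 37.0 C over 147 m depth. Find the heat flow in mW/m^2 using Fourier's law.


q = k * dT / dz * 1000
= 1.88 * 37.0 / 147 * 1000
= 0.473197 * 1000
= 473.1973 mW/m^2

473.1973


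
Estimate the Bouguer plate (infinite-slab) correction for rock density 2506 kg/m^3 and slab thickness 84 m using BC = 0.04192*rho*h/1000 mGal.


BC = 0.04192 * rho * h / 1000
= 0.04192 * 2506 * 84 / 1000
= 8.8243 mGal

8.8243


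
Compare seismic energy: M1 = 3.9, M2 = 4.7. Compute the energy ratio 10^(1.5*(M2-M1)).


M2 - M1 = 4.7 - 3.9 = 0.8
1.5 * 0.8 = 1.2
ratio = 10^1.2 = 15.85

15.85


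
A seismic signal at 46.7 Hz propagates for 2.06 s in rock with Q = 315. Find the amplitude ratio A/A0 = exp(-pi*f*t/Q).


pi*f*t/Q = pi*46.7*2.06/315 = 0.959452
A/A0 = exp(-0.959452) = 0.383103

0.383103


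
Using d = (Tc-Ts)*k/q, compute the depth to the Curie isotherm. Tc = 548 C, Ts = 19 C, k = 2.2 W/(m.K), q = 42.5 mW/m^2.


T_Curie - T_surf = 548 - 19 = 529 C
Convert q to W/m^2: 42.5 mW/m^2 = 0.0425 W/m^2
d = 529 * 2.2 / 0.0425 = 27383.53 m

27383.53


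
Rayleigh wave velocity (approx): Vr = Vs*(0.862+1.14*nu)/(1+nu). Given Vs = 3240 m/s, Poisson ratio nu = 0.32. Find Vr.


Numerator factor = 0.862 + 1.14*0.32 = 1.2268
Denominator = 1 + 0.32 = 1.32
Vr = 3240 * 1.2268 / 1.32 = 3011.24 m/s

3011.24


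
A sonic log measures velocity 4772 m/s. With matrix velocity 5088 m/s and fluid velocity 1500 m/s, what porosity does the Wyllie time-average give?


1/V - 1/Vm = 1/4772 - 1/5088 = 1.301e-05
1/Vf - 1/Vm = 1/1500 - 1/5088 = 0.00047013
phi = 1.301e-05 / 0.00047013 = 0.0277

0.0277


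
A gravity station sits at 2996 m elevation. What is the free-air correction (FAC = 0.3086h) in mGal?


FAC = 0.3086 * h
= 0.3086 * 2996
= 924.5656 mGal

924.5656


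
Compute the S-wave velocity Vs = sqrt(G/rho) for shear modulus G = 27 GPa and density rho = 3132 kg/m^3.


Convert G to Pa: G = 27e9 Pa
Compute G/rho = 27e9 / 3132 = 8620689.6552
Vs = sqrt(8620689.6552) = 2936.1 m/s

2936.1


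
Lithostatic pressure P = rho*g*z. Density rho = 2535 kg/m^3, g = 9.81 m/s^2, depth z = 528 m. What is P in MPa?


P = rho * g * z / 1e6
= 2535 * 9.81 * 528 / 1e6
= 13130488.8 / 1e6
= 13.1305 MPa

13.1305


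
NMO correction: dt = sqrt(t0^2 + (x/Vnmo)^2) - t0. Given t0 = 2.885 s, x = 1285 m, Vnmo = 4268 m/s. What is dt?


x/Vnmo = 1285/4268 = 0.301078
(x/Vnmo)^2 = 0.090648
t0^2 = 8.323225
sqrt(8.323225 + 0.090648) = 2.900668
dt = 2.900668 - 2.885 = 0.015668

0.015668


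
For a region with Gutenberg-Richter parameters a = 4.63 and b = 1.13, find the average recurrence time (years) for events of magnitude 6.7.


log10(N) = 4.63 - 1.13*6.7 = -2.941
N = 10^-2.941 = 0.001146
T = 1/N = 1/0.001146 = 872.9714 years

872.9714


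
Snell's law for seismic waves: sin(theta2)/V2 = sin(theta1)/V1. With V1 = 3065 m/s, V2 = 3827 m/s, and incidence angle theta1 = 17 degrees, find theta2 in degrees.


sin(theta1) = sin(17 deg) = 0.292372
sin(theta2) = V2/V1 * sin(theta1) = 3827/3065 * 0.292372 = 0.365059
theta2 = arcsin(0.365059) = 21.4112 degrees

21.4112


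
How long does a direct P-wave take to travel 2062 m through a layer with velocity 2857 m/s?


t = x / V
= 2062 / 2857
= 0.7217 s

0.7217


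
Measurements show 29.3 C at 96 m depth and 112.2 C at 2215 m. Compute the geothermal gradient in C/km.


dT = 112.2 - 29.3 = 82.9 C
dz = 2215 - 96 = 2119 m
gradient = dT/dz * 1000 = 82.9/2119 * 1000 = 39.1222 C/km

39.1222


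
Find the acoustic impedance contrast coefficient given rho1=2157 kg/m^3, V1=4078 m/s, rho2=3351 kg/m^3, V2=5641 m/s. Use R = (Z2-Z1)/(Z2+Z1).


Z1 = 2157 * 4078 = 8796246
Z2 = 3351 * 5641 = 18902991
R = (18902991 - 8796246) / (18902991 + 8796246) = 10106745 / 27699237 = 0.3649

0.3649


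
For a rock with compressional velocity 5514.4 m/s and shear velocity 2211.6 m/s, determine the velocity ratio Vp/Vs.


Vp/Vs = 5514.4 / 2211.6
= 2.4934

2.4934


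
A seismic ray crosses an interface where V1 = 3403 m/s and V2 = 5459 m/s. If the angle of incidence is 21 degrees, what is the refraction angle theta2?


sin(theta1) = sin(21 deg) = 0.358368
sin(theta2) = V2/V1 * sin(theta1) = 5459/3403 * 0.358368 = 0.574884
theta2 = arcsin(0.574884) = 35.0915 degrees

35.0915


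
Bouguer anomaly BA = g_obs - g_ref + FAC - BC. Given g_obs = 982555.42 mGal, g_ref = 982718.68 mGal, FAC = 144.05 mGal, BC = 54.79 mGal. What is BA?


BA = g_obs - g_ref + FAC - BC
= 982555.42 - 982718.68 + 144.05 - 54.79
= -74.0 mGal

-74.0


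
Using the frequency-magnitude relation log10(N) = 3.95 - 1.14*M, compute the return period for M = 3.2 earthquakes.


log10(N) = 3.95 - 1.14*3.2 = 0.302
N = 10^0.302 = 2.004472
T = 1/N = 1/2.004472 = 0.4989 years

0.4989


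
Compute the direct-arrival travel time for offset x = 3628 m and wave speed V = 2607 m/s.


t = x / V
= 3628 / 2607
= 1.3916 s

1.3916


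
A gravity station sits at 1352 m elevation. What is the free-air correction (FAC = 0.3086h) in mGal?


FAC = 0.3086 * h
= 0.3086 * 1352
= 417.2272 mGal

417.2272


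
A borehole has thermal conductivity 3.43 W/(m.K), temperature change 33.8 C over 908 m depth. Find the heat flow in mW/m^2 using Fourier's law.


q = k * dT / dz * 1000
= 3.43 * 33.8 / 908 * 1000
= 0.127681 * 1000
= 127.6806 mW/m^2

127.6806


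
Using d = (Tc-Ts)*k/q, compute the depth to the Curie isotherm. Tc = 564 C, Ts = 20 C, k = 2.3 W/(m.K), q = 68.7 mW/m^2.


T_Curie - T_surf = 564 - 20 = 544 C
Convert q to W/m^2: 68.7 mW/m^2 = 0.0687 W/m^2
d = 544 * 2.3 / 0.0687 = 18212.52 m

18212.52


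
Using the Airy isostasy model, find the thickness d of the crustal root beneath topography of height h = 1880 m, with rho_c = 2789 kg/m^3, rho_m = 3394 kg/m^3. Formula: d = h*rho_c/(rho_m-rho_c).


rho_m - rho_c = 3394 - 2789 = 605
d = 1880 * 2789 / 605
= 5243320 / 605
= 8666.64 m

8666.64


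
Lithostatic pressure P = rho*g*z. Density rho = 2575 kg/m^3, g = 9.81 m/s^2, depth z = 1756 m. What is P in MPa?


P = rho * g * z / 1e6
= 2575 * 9.81 * 1756 / 1e6
= 44357877.0 / 1e6
= 44.3579 MPa

44.3579


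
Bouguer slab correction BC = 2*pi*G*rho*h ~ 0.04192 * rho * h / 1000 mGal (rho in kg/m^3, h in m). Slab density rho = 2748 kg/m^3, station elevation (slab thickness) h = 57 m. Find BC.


BC = 0.04192 * rho * h / 1000
= 0.04192 * 2748 * 57 / 1000
= 6.5662 mGal

6.5662


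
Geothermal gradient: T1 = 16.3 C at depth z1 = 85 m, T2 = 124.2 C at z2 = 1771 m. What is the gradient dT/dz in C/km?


dT = 124.2 - 16.3 = 107.9 C
dz = 1771 - 85 = 1686 m
gradient = dT/dz * 1000 = 107.9/1686 * 1000 = 63.9976 C/km

63.9976


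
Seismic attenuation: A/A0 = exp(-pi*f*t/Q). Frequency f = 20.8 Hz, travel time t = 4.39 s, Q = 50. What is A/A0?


pi*f*t/Q = pi*20.8*4.39/50 = 5.737302
A/A0 = exp(-5.737302) = 0.003223

0.003223


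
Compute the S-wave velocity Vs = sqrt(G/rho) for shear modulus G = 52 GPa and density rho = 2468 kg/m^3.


Convert G to Pa: G = 52e9 Pa
Compute G/rho = 52e9 / 2468 = 21069692.0583
Vs = sqrt(21069692.0583) = 4590.17 m/s

4590.17


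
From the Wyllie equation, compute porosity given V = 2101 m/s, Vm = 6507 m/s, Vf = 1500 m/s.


1/V - 1/Vm = 1/2101 - 1/6507 = 0.00032228
1/Vf - 1/Vm = 1/1500 - 1/6507 = 0.00051299
phi = 0.00032228 / 0.00051299 = 0.6282

0.6282


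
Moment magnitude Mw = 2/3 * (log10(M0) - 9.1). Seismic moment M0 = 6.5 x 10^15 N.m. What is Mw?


log10(M0) = log10(6.5 x 10^15) = 15.8129
Mw = 2/3 * (15.8129 - 9.1)
= 2/3 * 6.7129
= 4.48

4.48


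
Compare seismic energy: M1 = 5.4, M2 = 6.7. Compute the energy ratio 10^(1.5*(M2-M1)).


M2 - M1 = 6.7 - 5.4 = 1.3
1.5 * 1.3 = 1.95
ratio = 10^1.95 = 89.13

89.13


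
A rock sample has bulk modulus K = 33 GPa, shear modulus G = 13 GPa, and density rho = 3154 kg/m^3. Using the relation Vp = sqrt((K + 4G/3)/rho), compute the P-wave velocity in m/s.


First compute the effective modulus:
K + 4G/3 = 33e9 + 4*13e9/3 = 50333333333.33 Pa
Then divide by density:
50333333333.33 / 3154 = 15958571.1266 Pa/(kg/m^3)
Take the square root:
Vp = sqrt(15958571.1266) = 3994.82 m/s

3994.82


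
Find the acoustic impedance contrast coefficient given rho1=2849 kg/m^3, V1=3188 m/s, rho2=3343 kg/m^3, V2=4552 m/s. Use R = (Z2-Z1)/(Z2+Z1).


Z1 = 2849 * 3188 = 9082612
Z2 = 3343 * 4552 = 15217336
R = (15217336 - 9082612) / (15217336 + 9082612) = 6134724 / 24299948 = 0.2525

0.2525


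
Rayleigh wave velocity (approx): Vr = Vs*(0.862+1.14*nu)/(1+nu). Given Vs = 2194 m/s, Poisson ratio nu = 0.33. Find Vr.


Numerator factor = 0.862 + 1.14*0.33 = 1.2382
Denominator = 1 + 0.33 = 1.33
Vr = 2194 * 1.2382 / 1.33 = 2042.56 m/s

2042.56


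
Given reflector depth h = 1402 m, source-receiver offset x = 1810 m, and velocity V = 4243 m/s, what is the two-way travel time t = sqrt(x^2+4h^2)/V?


x^2 + 4h^2 = 1810^2 + 4*1402^2 = 3276100 + 7862416 = 11138516
sqrt(11138516) = 3337.4415
t = 3337.4415 / 4243 = 0.7866 s

0.7866


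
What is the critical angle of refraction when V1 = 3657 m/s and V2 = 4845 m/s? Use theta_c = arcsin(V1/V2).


V1/V2 = 3657/4845 = 0.754799
theta_c = arcsin(0.754799) = 49.0078 degrees

49.0078


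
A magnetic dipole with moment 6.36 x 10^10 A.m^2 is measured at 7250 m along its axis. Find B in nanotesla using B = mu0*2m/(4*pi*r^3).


m = 6.36 x 10^10 = 63600000000 A.m^2
2m = 127200000000 A.m^2
r^3 = 7250^3 = 381078125000
B = (4pi*10^-7) * 127200000000 / (4*pi * 381078125000) * 1e9
= 159844.234215 / 4788768951775.09 * 1e9
= 33.379 nT

33.379


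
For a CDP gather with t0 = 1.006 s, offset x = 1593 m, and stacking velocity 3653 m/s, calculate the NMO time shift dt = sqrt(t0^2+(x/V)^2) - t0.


x/Vnmo = 1593/3653 = 0.43608
(x/Vnmo)^2 = 0.190166
t0^2 = 1.012036
sqrt(1.012036 + 0.190166) = 1.09645
dt = 1.09645 - 1.006 = 0.09045

0.09045


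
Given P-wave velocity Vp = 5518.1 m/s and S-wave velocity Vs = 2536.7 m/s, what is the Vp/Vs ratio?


Vp/Vs = 5518.1 / 2536.7
= 2.1753

2.1753


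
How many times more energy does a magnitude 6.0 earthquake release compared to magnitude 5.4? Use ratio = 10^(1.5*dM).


M2 - M1 = 6.0 - 5.4 = 0.6
1.5 * 0.6 = 0.9
ratio = 10^0.9 = 7.94

7.94


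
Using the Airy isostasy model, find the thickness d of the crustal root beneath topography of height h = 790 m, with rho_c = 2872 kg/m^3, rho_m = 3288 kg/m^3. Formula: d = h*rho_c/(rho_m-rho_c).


rho_m - rho_c = 3288 - 2872 = 416
d = 790 * 2872 / 416
= 2268880 / 416
= 5454.04 m

5454.04


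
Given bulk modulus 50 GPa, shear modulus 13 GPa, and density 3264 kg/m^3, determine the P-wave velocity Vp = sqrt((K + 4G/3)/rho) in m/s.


First compute the effective modulus:
K + 4G/3 = 50e9 + 4*13e9/3 = 67333333333.33 Pa
Then divide by density:
67333333333.33 / 3264 = 20629084.9673 Pa/(kg/m^3)
Take the square root:
Vp = sqrt(20629084.9673) = 4541.93 m/s

4541.93


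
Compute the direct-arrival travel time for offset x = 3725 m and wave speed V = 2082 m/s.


t = x / V
= 3725 / 2082
= 1.7891 s

1.7891


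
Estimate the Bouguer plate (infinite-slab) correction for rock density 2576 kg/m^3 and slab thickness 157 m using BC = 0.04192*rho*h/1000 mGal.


BC = 0.04192 * rho * h / 1000
= 0.04192 * 2576 * 157 / 1000
= 16.9538 mGal

16.9538


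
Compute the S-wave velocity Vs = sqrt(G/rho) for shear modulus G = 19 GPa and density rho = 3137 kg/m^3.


Convert G to Pa: G = 19e9 Pa
Compute G/rho = 19e9 / 3137 = 6056742.1103
Vs = sqrt(6056742.1103) = 2461.04 m/s

2461.04


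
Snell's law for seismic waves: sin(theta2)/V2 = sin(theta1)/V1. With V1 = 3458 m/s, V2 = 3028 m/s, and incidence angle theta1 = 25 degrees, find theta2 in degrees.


sin(theta1) = sin(25 deg) = 0.422618
sin(theta2) = V2/V1 * sin(theta1) = 3028/3458 * 0.422618 = 0.370066
theta2 = arcsin(0.370066) = 21.7197 degrees

21.7197


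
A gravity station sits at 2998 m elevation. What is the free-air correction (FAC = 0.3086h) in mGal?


FAC = 0.3086 * h
= 0.3086 * 2998
= 925.1828 mGal

925.1828


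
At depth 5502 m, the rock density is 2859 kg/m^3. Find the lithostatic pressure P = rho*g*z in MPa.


P = rho * g * z / 1e6
= 2859 * 9.81 * 5502 / 1e6
= 154313438.58 / 1e6
= 154.3134 MPa

154.3134


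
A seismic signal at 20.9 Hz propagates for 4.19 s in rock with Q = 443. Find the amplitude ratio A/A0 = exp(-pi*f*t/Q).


pi*f*t/Q = pi*20.9*4.19/443 = 0.621021
A/A0 = exp(-0.621021) = 0.537395

0.537395


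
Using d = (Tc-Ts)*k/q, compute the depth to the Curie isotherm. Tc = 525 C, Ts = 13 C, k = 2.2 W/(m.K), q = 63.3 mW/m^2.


T_Curie - T_surf = 525 - 13 = 512 C
Convert q to W/m^2: 63.3 mW/m^2 = 0.0633 W/m^2
d = 512 * 2.2 / 0.0633 = 17794.63 m

17794.63


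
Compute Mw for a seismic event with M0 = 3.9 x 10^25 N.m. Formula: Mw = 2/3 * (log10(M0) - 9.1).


log10(M0) = log10(3.9 x 10^25) = 25.5911
Mw = 2/3 * (25.5911 - 9.1)
= 2/3 * 16.4911
= 10.99

10.99


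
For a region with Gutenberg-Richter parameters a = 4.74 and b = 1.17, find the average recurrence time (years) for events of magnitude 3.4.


log10(N) = 4.74 - 1.17*3.4 = 0.762
N = 10^0.762 = 5.78096
T = 1/N = 1/5.78096 = 0.173 years

0.173


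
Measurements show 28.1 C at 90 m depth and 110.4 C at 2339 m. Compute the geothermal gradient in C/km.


dT = 110.4 - 28.1 = 82.3 C
dz = 2339 - 90 = 2249 m
gradient = dT/dz * 1000 = 82.3/2249 * 1000 = 36.594 C/km

36.594


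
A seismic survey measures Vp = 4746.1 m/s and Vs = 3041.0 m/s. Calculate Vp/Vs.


Vp/Vs = 4746.1 / 3041.0
= 1.5607

1.5607


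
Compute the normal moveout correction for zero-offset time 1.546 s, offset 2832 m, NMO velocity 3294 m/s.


x/Vnmo = 2832/3294 = 0.859745
(x/Vnmo)^2 = 0.739161
t0^2 = 2.390116
sqrt(2.390116 + 0.739161) = 1.768976
dt = 1.768976 - 1.546 = 0.222976

0.222976


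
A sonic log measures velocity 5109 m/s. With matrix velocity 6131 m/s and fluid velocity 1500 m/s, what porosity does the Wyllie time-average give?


1/V - 1/Vm = 1/5109 - 1/6131 = 3.263e-05
1/Vf - 1/Vm = 1/1500 - 1/6131 = 0.00050356
phi = 3.263e-05 / 0.00050356 = 0.0648

0.0648


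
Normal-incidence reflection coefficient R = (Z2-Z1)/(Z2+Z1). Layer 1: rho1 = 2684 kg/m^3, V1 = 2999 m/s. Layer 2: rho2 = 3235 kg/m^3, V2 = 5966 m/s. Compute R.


Z1 = 2684 * 2999 = 8049316
Z2 = 3235 * 5966 = 19300010
R = (19300010 - 8049316) / (19300010 + 8049316) = 11250694 / 27349326 = 0.4114

0.4114


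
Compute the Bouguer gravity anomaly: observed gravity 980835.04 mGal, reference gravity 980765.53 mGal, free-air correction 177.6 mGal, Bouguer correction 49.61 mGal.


BA = g_obs - g_ref + FAC - BC
= 980835.04 - 980765.53 + 177.6 - 49.61
= 197.5 mGal

197.5


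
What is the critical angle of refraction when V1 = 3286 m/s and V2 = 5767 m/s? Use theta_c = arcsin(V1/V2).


V1/V2 = 3286/5767 = 0.569794
theta_c = arcsin(0.569794) = 34.7358 degrees

34.7358


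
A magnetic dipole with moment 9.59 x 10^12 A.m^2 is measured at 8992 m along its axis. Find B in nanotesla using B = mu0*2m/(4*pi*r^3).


m = 9.59 x 10^12 = 9590000000000 A.m^2
2m = 19180000000000 A.m^2
r^3 = 8992^3 = 727057727488
B = (4pi*10^-7) * 19180000000000 / (4*pi * 727057727488) * 1e9
= 24102298.838341 / 9136476861647.96 * 1e9
= 2638.0299 nT

2638.0299


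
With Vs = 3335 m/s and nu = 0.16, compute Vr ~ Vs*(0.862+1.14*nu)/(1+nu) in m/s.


Numerator factor = 0.862 + 1.14*0.16 = 1.0444
Denominator = 1 + 0.16 = 1.16
Vr = 3335 * 1.0444 / 1.16 = 3002.65 m/s

3002.65


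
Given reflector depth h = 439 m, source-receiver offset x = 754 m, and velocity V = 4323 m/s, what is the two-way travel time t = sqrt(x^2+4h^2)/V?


x^2 + 4h^2 = 754^2 + 4*439^2 = 568516 + 770884 = 1339400
sqrt(1339400) = 1157.3245
t = 1157.3245 / 4323 = 0.2677 s

0.2677


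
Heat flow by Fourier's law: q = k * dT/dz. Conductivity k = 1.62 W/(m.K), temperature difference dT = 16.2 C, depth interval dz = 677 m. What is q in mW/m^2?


q = k * dT / dz * 1000
= 1.62 * 16.2 / 677 * 1000
= 0.038765 * 1000
= 38.7651 mW/m^2

38.7651


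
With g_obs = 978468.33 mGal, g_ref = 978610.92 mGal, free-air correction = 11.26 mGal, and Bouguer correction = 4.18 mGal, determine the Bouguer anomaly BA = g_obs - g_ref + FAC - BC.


BA = g_obs - g_ref + FAC - BC
= 978468.33 - 978610.92 + 11.26 - 4.18
= -135.51 mGal

-135.51


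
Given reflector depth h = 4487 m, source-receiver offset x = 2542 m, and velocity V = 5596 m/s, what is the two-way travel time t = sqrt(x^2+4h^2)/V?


x^2 + 4h^2 = 2542^2 + 4*4487^2 = 6461764 + 80532676 = 86994440
sqrt(86994440) = 9327.081
t = 9327.081 / 5596 = 1.6667 s

1.6667


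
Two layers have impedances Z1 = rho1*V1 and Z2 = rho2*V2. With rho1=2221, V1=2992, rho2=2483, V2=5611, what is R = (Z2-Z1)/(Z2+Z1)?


Z1 = 2221 * 2992 = 6645232
Z2 = 2483 * 5611 = 13932113
R = (13932113 - 6645232) / (13932113 + 6645232) = 7286881 / 20577345 = 0.3541

0.3541


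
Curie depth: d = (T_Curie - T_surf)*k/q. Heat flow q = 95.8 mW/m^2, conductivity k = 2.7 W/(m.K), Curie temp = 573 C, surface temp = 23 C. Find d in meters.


T_Curie - T_surf = 573 - 23 = 550 C
Convert q to W/m^2: 95.8 mW/m^2 = 0.0958 W/m^2
d = 550 * 2.7 / 0.0958 = 15501.04 m

15501.04


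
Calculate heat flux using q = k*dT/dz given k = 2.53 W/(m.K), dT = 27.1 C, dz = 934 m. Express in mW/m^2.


q = k * dT / dz * 1000
= 2.53 * 27.1 / 934 * 1000
= 0.073408 * 1000
= 73.4079 mW/m^2

73.4079
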